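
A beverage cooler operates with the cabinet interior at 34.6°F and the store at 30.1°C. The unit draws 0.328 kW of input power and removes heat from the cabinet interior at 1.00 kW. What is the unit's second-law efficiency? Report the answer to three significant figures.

COP_actual = Q̇_C/Ẇ = 1.000/0.3280 = 3.049.
In absolute terms T_C = 274.59 K and T_H = 303.25 K, so ΔT = 28.66 K.
COP_Carnot = T_C/ΔT = 274.59/28.66 = 9.583.
η_II = COP_actual/COP_Carnot = 3.049/9.583 = 0.3182.

0.318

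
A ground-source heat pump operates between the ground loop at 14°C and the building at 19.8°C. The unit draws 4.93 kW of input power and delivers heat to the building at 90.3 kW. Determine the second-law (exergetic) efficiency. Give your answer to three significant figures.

0.363

COP_actual = Q̇_H/Ẇ = 90.30/4.930 = 18.32.
In absolute terms T_C = 287.15 K and T_H = 292.95 K, so ΔT = 5.800 K.
COP_Carnot = T_H/ΔT = 292.95/5.800 = 50.51.
η_II = COP_actual/COP_Carnot = 18.32/50.51 = 0.3626.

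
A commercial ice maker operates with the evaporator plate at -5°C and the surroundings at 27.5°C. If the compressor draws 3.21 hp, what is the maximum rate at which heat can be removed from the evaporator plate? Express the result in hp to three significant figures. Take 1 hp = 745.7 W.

In absolute terms T_C = 268.15 K and T_H = 300.65 K, so ΔT = 32.50 K.
COP_Carnot = T_C/ΔT = 268.15/32.50 = 8.251.
Q̇_max = COP_Carnot × Ẇ = 8.251 × 3.210 hp = 26.48 hp.

26.5 hp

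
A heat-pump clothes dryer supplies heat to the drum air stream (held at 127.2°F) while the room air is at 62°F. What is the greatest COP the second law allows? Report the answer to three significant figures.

9.00

In absolute terms T_C = 289.82 K and T_H = 326.04 K, so ΔT = 36.22 K.
For a reversible cycle, COP_Carnot = T_H/ΔT = 326.04/36.22 = 9.001.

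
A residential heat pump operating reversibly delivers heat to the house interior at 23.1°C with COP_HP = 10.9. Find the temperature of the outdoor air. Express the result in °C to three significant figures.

-4.08 °C

COP_HP = T_H/(T_H − T_C) gives T_H − T_C = T_H/COP.
With T_H = 296.25 K, T_C = 296.25 × (1 − 1/10.9) = 269.07 K.
Converting, 269.07 K = -4.08°C.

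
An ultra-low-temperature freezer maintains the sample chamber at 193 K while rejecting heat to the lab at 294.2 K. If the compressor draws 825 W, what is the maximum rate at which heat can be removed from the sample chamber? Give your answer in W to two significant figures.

1600 W

The reservoir spacing is ΔT = 294.2 − 193 = 101.2 K.
COP_Carnot = T_C/ΔT = 193.00/101.2 = 1.907.
Q̇_max = COP_Carnot × Ẇ = 1.907 × 825.0 W = 1573 W.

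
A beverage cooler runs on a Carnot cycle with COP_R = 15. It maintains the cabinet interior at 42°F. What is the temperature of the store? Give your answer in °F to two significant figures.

COP_R = T_C/(T_H − T_C) gives T_H − T_C = T_C/COP.
With T_C = 278.71 K, T_H = 278.71 × (1 + 1/15) = 297.29 K.
Converting, 297.29 K = 75.44°F.

75 °F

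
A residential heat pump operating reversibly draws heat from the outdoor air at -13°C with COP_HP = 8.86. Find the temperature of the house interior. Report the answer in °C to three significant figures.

COP_HP = T_H/(T_H − T_C) rearranges to T_H = COP·T_C/(COP − 1).
With T_C = 260.15 K, T_H = 8.86 × 260.15/7.860 = 293.25 K.
Converting, 293.25 K = 20.10°C.

20.1 °C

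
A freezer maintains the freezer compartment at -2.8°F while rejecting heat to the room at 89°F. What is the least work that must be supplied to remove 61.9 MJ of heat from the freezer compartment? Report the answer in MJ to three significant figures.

In absolute terms T_C = 253.82 K and T_H = 304.82 K, so ΔT = 51.00 K.
The reversible limit is COP_R = T_C/ΔT = 4.977, so W_min = Q_C/COP = Q_C·ΔT/T_C.
W_min = 61.90 × 51.00/253.82 = 12.44 MJ.

12.4 MJ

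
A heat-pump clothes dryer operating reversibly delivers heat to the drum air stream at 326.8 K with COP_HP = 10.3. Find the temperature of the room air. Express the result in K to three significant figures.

COP_HP = T_H/(T_H − T_C) gives T_H − T_C = T_H/COP.
With T_H = 326.80 K, T_C = 326.80 × (1 − 1/10.3) = 295.07 K.

295 K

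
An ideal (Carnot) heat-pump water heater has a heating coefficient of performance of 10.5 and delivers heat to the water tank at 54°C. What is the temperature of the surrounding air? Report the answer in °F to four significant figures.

73.12 °F

COP_HP = T_H/(T_H − T_C) gives T_H − T_C = T_H/COP.
With T_H = 327.15 K, T_C = 327.15 × (1 − 1/10.5) = 295.99 K.
Converting, 295.99 K = 73.12°F.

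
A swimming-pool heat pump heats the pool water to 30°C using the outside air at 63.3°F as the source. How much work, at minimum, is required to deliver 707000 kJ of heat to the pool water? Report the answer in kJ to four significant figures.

29410 kJ

In absolute terms T_C = 290.54 K and T_H = 303.15 K, so ΔT = 12.61 K.
The reversible limit is COP_HP = T_H/ΔT = 24.04, so W_min = Q_H/COP = Q_H·ΔT/T_H.
W_min = 707000 × 12.61/303.15 = 29410 kJ.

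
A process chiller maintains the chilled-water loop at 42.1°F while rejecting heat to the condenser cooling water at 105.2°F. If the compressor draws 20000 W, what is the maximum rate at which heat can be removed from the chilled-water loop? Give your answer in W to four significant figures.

159000 W

In absolute terms T_C = 278.76 K and T_H = 313.82 K, so ΔT = 35.06 K.
COP_Carnot = T_C/ΔT = 278.76/35.06 = 7.952.
Q̇_max = COP_Carnot × Ẇ = 7.952 × 20000 W = 159000 W.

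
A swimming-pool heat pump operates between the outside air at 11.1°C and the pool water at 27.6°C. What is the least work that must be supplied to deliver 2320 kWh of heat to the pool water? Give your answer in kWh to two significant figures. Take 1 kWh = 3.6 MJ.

130 kWh

In absolute terms T_C = 284.25 K and T_H = 300.75 K, so ΔT = 16.50 K.
The reversible limit is COP_HP = T_H/ΔT = 18.23, so W_min = Q_H/COP = Q_H·ΔT/T_H.
W_min = 2320 × 16.50/300.75 = 127.3 kWh.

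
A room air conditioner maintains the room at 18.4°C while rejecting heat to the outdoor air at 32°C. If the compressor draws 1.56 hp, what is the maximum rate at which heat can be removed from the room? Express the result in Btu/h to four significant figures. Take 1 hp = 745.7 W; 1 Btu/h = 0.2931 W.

In absolute terms T_C = 291.55 K and T_H = 305.15 K, so ΔT = 13.60 K.
COP_Carnot = T_C/ΔT = 291.55/13.60 = 21.44.
Q̇_max = COP_Carnot × Ẇ = 21.44 × 1.560 hp = 33.44 hp = 85080 Btu/h.

85080 Btu/h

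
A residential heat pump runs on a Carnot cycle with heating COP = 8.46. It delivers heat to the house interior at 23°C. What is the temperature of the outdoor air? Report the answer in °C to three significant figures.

-12.0 °C

COP_HP = T_H/(T_H − T_C) gives T_H − T_C = T_H/COP.
With T_H = 296.15 K, T_C = 296.15 × (1 − 1/8.46) = 261.14 K.
Converting, 261.14 K = -12.01°C.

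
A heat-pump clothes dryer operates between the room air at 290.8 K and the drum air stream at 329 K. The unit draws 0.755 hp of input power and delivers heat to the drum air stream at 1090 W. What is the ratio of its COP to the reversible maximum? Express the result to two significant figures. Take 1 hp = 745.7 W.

Converting, Q̇_H = 1090 W = 1.462 hp, so COP_actual = Q̇_H/Ẇ = 1.462/0.7550 = 1.936.
The reservoir spacing is ΔT = 329 − 290.8 = 38.20 K.
COP_Carnot = T_H/ΔT = 329.00/38.20 = 8.613.
η_II = COP_actual/COP_Carnot = 1.936/8.613 = 0.2248.

0.22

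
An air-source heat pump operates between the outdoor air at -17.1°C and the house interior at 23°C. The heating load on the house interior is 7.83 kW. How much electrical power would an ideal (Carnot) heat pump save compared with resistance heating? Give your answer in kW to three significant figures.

6.77 kW

In absolute terms T_C = 256.05 K and T_H = 296.15 K, so ΔT = 40.10 K.
COP_Carnot = T_H/ΔT = 296.15/40.10 = 7.385.
Resistance heating needs Ẇ_res = Q̇_H = 7.830 kW; the reversible heat pump needs only Ẇ_hp = Q̇_H/COP = 1.060 kW.
Saving = 7.830 − 1.060 = 6.770 kW.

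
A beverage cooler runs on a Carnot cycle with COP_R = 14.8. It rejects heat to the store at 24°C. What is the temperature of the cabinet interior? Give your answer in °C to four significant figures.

For a Carnot refrigerator COP_R = T_C/(T_H − T_C), so T_C = COP·T_H/(1 + COP).
With T_H = 297.15 K, T_C = 14.8 × 297.15/15.80 = 278.34 K.
Converting, 278.34 K = 5.19°C.

5.193 °C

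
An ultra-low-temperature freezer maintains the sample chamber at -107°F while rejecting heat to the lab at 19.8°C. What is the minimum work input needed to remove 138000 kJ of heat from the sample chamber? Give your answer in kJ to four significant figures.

68340 kJ

In absolute terms T_C = 195.93 K and T_H = 292.95 K, so ΔT = 97.02 K.
The reversible limit is COP_R = T_C/ΔT = 2.019, so W_min = Q_C/COP = Q_C·ΔT/T_C.
W_min = 138000 × 97.02/195.93 = 68340 kJ.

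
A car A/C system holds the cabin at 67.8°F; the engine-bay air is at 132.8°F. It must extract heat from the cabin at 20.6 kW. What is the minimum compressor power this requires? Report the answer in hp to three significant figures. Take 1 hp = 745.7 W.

In absolute terms T_C = 293.04 K and T_H = 329.15 K, so ΔT = 36.11 K.
COP_Carnot = T_C/ΔT = 293.04/36.11 = 8.115.
Ẇ_min = Q̇/COP_Carnot = 20.60/8.115 = 2.539 kW = 3.404 hp.

3.40 hp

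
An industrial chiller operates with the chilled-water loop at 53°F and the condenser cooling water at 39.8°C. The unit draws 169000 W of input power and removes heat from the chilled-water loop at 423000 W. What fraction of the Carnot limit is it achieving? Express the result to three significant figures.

COP_actual = Q̇_C/Ẇ = 423000/169000 = 2.503.
In absolute terms T_C = 284.82 K and T_H = 312.95 K, so ΔT = 28.13 K.
COP_Carnot = T_C/ΔT = 284.82/28.13 = 10.12.
η_II = COP_actual/COP_Carnot = 2.503/10.12 = 0.2472.

0.247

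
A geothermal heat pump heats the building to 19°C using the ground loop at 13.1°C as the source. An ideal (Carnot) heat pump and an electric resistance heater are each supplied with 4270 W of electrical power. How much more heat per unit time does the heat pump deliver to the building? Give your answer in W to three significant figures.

207000 W

In absolute terms T_C = 286.25 K and T_H = 292.15 K, so ΔT = 5.900 K.
COP_Carnot = T_H/ΔT = 292.15/5.900 = 49.52.
The heat pump delivers Q̇_H = COP × Ẇ = 211400 W; the resistance heater delivers Ẇ = 4270 W.
Extra = (COP − 1)·Ẇ = 207200 W.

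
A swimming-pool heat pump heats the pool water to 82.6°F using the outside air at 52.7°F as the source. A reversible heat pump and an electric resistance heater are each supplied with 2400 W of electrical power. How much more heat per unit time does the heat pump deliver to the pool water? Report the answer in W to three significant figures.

41100 W

In absolute terms T_C = 284.65 K and T_H = 301.26 K, so ΔT = 16.61 K.
COP_Carnot = T_H/ΔT = 301.26/16.61 = 18.14.
The heat pump delivers Q̇_H = COP × Ẇ = 43530 W; the resistance heater delivers Ẇ = 2400 W.
Extra = (COP − 1)·Ẇ = 41130 W.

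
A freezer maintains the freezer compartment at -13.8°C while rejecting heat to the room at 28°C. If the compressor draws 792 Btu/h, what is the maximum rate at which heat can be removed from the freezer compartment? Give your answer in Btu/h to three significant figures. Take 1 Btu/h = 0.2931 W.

4910 Btu/h

In absolute terms T_C = 259.35 K and T_H = 301.15 K, so ΔT = 41.80 K.
COP_Carnot = T_C/ΔT = 259.35/41.80 = 6.205.
Q̇_max = COP_Carnot × Ẇ = 6.205 × 792.0 Btu/h = 4914 Btu/h.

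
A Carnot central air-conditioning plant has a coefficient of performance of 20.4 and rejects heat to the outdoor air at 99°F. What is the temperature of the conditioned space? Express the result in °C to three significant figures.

22.7 °C

For a Carnot refrigerator COP_R = T_C/(T_H − T_C), so T_C = COP·T_H/(1 + COP).
With T_H = 310.37 K, T_C = 20.4 × 310.37/21.40 = 295.87 K.
Converting, 295.87 K = 22.72°C.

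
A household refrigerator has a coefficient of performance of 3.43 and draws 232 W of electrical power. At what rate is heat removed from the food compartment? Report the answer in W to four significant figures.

795.8 W

Q̇_C = COP × Ẇ = 3.43 × 232.0 = 795.8 W.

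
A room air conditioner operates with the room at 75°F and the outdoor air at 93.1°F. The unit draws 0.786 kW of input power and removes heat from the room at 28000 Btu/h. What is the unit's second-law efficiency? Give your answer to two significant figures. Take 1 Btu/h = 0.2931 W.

0.35

Converting, Q̇_C = 28000 Btu/h = 8.207 kW, so COP_actual = Q̇_C/Ẇ = 8.207/0.7860 = 10.44.
In absolute terms T_C = 297.04 K and T_H = 307.09 K, so ΔT = 10.06 K.
COP_Carnot = T_C/ΔT = 297.04/10.06 = 29.54.
η_II = COP_actual/COP_Carnot = 10.44/29.54 = 0.3535.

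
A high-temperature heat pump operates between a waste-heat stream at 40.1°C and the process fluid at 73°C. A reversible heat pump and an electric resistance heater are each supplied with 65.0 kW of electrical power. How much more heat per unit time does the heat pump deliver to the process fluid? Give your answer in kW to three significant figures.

In absolute terms T_C = 313.25 K and T_H = 346.15 K, so ΔT = 32.90 K.
COP_Carnot = T_H/ΔT = 346.15/32.90 = 10.52.
The heat pump delivers Q̇_H = COP × Ẇ = 683.9 kW; the resistance heater delivers Ẇ = 65.00 kW.
Extra = (COP − 1)·Ẇ = 618.9 kW.

619 kW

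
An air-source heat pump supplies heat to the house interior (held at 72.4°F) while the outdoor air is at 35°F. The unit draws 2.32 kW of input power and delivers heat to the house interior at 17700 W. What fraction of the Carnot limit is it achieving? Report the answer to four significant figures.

0.5363

Converting, Q̇_H = 17700 W = 17.70 kW, so COP_actual = Q̇_H/Ẇ = 17.70/2.320 = 7.629.
In absolute terms T_C = 274.82 K and T_H = 295.59 K, so ΔT = 20.78 K.
COP_Carnot = T_H/ΔT = 295.59/20.78 = 14.23.
η_II = COP_actual/COP_Carnot = 7.629/14.23 = 0.5363.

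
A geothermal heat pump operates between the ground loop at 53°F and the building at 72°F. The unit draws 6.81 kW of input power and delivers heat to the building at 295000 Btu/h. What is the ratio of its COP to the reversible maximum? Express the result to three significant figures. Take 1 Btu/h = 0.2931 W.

Converting, Q̇_H = 295000 Btu/h = 86.46 kW, so COP_actual = Q̇_H/Ẇ = 86.46/6.810 = 12.70.
In absolute terms T_C = 284.82 K and T_H = 295.37 K, so ΔT = 10.56 K.
COP_Carnot = T_H/ΔT = 295.37/10.56 = 27.98.
η_II = COP_actual/COP_Carnot = 12.70/27.98 = 0.4537.

0.454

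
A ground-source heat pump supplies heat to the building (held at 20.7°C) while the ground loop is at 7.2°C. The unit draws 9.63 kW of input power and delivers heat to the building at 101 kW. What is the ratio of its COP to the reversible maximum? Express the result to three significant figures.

COP_actual = Q̇_H/Ẇ = 101.0/9.630 = 10.49.
In absolute terms T_C = 280.35 K and T_H = 293.85 K, so ΔT = 13.50 K.
COP_Carnot = T_H/ΔT = 293.85/13.50 = 21.77.
η_II = COP_actual/COP_Carnot = 10.49/21.77 = 0.4818.

0.482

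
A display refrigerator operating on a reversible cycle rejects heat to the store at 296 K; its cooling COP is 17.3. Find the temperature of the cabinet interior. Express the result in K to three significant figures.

For a Carnot refrigerator COP_R = T_C/(T_H − T_C), so T_C = COP·T_H/(1 + COP).
With T_H = 296.00 K, T_C = 17.3 × 296.00/18.30 = 279.83 K.

280 K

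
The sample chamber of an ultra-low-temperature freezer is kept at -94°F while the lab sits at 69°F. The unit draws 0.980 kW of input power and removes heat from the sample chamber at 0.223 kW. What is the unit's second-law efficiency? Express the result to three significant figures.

0.101

COP_actual = Q̇_C/Ẇ = 0.2230/0.9800 = 0.2276.
In absolute terms T_C = 203.15 K and T_H = 293.71 K, so ΔT = 90.56 K.
COP_Carnot = T_C/ΔT = 203.15/90.56 = 2.243.
η_II = COP_actual/COP_Carnot = 0.2276/2.243 = 0.1014.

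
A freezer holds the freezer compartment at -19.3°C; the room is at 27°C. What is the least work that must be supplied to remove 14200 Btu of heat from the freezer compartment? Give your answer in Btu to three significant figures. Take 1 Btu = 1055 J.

In absolute terms T_C = 253.85 K and T_H = 300.15 K, so ΔT = 46.30 K.
The reversible limit is COP_R = T_C/ΔT = 5.483, so W_min = Q_C/COP = Q_C·ΔT/T_C.
W_min = 14200 × 46.30/253.85 = 2590 Btu.

2590 Btu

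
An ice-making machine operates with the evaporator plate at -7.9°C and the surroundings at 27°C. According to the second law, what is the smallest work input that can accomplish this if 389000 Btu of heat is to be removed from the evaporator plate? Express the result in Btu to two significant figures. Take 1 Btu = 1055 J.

In absolute terms T_C = 265.25 K and T_H = 300.15 K, so ΔT = 34.90 K.
The reversible limit is COP_R = T_C/ΔT = 7.600, so W_min = Q_C/COP = Q_C·ΔT/T_C.
W_min = 389000 × 34.90/265.25 = 51180 Btu.

51000 Btu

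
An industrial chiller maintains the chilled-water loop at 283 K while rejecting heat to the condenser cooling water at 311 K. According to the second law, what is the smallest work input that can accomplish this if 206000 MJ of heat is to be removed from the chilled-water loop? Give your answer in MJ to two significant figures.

20000 MJ

The reservoir spacing is ΔT = 311 − 283 = 28.00 K.
The reversible limit is COP_R = T_C/ΔT = 10.11, so W_min = Q_C/COP = Q_C·ΔT/T_C.
W_min = 206000 × 28.00/283.00 = 20380 MJ.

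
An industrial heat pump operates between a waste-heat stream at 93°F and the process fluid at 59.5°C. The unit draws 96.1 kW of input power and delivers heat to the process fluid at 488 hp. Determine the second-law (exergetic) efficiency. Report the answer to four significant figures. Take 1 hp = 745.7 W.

0.2915

Converting, Q̇_H = 488.0 hp = 363.9 kW, so COP_actual = Q̇_H/Ẇ = 363.9/96.10 = 3.787.
In absolute terms T_C = 307.04 K and T_H = 332.65 K, so ΔT = 25.61 K.
COP_Carnot = T_H/ΔT = 332.65/25.61 = 12.99.
η_II = COP_actual/COP_Carnot = 3.787/12.99 = 0.2915.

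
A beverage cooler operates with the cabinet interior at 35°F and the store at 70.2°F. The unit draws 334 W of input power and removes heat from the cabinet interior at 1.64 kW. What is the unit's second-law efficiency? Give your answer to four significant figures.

0.3494

Converting, Q̇_C = 1.640 kW = 1640 W, so COP_actual = Q̇_C/Ẇ = 1640/334.0 = 4.910.
In absolute terms T_C = 274.82 K and T_H = 294.37 K, so ΔT = 19.56 K.
COP_Carnot = T_C/ΔT = 274.82/19.56 = 14.05.
η_II = COP_actual/COP_Carnot = 4.910/14.05 = 0.3494.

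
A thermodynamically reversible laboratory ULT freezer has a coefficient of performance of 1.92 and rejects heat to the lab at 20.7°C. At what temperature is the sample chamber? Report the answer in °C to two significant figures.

For a Carnot refrigerator COP_R = T_C/(T_H − T_C), so T_C = COP·T_H/(1 + COP).
With T_H = 293.85 K, T_C = 1.92 × 293.85/2.920 = 193.22 K.
Converting, 193.22 K = -79.93°C.

-80 °C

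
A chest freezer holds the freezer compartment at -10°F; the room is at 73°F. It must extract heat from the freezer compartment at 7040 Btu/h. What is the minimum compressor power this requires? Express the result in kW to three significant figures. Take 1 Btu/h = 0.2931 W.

0.381 kW

In absolute terms T_C = 249.82 K and T_H = 295.93 K, so ΔT = 46.11 K.
COP_Carnot = T_C/ΔT = 249.82/46.11 = 5.418.
Ẇ_min = Q̇/COP_Carnot = 7040/5.418 = 1299 Btu/h = 0.3809 kW.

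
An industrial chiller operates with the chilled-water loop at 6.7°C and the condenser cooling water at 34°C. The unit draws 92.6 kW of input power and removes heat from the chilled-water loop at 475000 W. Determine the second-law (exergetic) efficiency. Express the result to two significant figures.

0.50

Converting, Q̇_C = 475000 W = 475.0 kW, so COP_actual = Q̇_C/Ẇ = 475.0/92.60 = 5.130.
In absolute terms T_C = 279.85 K and T_H = 307.15 K, so ΔT = 27.30 K.
COP_Carnot = T_C/ΔT = 279.85/27.30 = 10.25.
η_II = COP_actual/COP_Carnot = 5.130/10.25 = 0.5004.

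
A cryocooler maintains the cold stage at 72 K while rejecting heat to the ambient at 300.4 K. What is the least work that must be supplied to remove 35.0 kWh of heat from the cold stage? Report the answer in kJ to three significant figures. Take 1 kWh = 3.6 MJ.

400000 kJ

The reservoir spacing is ΔT = 300.4 − 72 = 228.4 K.
The reversible limit is COP_R = T_C/ΔT = 0.3152, so W_min = Q_C/COP = Q_C·ΔT/T_C.
W_min = 35.00 × 228.4/72.00 = 111.0 kWh = 399700 kJ.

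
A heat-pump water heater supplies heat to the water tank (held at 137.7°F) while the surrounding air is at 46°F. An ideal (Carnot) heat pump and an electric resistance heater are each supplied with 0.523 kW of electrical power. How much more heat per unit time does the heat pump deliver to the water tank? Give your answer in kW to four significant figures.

2.884 kW

In absolute terms T_C = 280.93 K and T_H = 331.87 K, so ΔT = 50.94 K.
COP_Carnot = T_H/ΔT = 331.87/50.94 = 6.514.
The heat pump delivers Q̇_H = COP × Ẇ = 3.407 kW; the resistance heater delivers Ẇ = 0.5230 kW.
Extra = (COP − 1)·Ẇ = 2.884 kW.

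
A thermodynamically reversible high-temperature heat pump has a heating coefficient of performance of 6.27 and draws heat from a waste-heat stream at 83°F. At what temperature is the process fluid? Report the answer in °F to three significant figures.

186 °F

COP_HP = T_H/(T_H − T_C) rearranges to T_H = COP·T_C/(COP − 1).
With T_C = 301.48 K, T_H = 6.27 × 301.48/5.270 = 358.69 K.
Converting, 358.69 K = 185.97°F.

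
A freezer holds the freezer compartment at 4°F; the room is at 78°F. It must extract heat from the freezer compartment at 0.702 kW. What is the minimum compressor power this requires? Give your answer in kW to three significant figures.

0.112 kW

In absolute terms T_C = 257.59 K and T_H = 298.71 K, so ΔT = 41.11 K.
COP_Carnot = T_C/ΔT = 257.59/41.11 = 6.266.
Ẇ_min = Q̇/COP_Carnot = 0.7020/6.266 = 0.1120 kW.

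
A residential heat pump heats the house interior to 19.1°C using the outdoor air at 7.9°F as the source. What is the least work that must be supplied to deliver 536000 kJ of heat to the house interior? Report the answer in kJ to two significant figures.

In absolute terms T_C = 259.76 K and T_H = 292.25 K, so ΔT = 32.49 K.
The reversible limit is COP_HP = T_H/ΔT = 8.995, so W_min = Q_H/COP = Q_H·ΔT/T_H.
W_min = 536000 × 32.49/292.25 = 59590 kJ.

60000 kJ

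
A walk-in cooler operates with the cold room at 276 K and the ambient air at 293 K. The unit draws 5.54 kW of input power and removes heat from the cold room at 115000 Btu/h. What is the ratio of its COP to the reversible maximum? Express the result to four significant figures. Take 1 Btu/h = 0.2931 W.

Converting, Q̇_C = 115000 Btu/h = 33.71 kW, so COP_actual = Q̇_C/Ẇ = 33.71/5.540 = 6.084.
The reservoir spacing is ΔT = 293 − 276 = 17.00 K.
COP_Carnot = T_C/ΔT = 276.00/17.00 = 16.24.
η_II = COP_actual/COP_Carnot = 6.084/16.24 = 0.3748.

0.3748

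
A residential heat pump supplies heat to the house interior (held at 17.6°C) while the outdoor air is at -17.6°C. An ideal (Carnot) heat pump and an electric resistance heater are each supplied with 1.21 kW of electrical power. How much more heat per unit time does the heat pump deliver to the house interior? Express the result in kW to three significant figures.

8.78 kW

In absolute terms T_C = 255.55 K and T_H = 290.75 K, so ΔT = 35.20 K.
COP_Carnot = T_H/ΔT = 290.75/35.20 = 8.260.
The heat pump delivers Q̇_H = COP × Ẇ = 9.995 kW; the resistance heater delivers Ẇ = 1.210 kW.
Extra = (COP − 1)·Ẇ = 8.785 kW.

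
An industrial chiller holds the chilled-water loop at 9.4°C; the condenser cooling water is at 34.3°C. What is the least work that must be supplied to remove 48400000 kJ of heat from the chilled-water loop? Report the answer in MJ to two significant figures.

4300 MJ

In absolute terms T_C = 282.55 K and T_H = 307.45 K, so ΔT = 24.90 K.
The reversible limit is COP_R = T_C/ΔT = 11.35, so W_min = Q_C/COP = Q_C·ΔT/T_C.
W_min = 48400000 × 24.90/282.55 = 4265000 kJ = 4265 MJ.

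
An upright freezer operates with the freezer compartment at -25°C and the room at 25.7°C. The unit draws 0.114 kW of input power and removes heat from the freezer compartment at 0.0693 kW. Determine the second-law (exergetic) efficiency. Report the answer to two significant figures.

COP_actual = Q̇_C/Ẇ = 0.06930/0.1140 = 0.6079.
In absolute terms T_C = 248.15 K and T_H = 298.85 K, so ΔT = 50.70 K.
COP_Carnot = T_C/ΔT = 248.15/50.70 = 4.894.
η_II = COP_actual/COP_Carnot = 0.6079/4.894 = 0.1242.

0.12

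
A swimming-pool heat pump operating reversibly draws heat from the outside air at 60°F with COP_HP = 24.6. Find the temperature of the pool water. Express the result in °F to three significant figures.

82.0 °F

COP_HP = T_H/(T_H − T_C) rearranges to T_H = COP·T_C/(COP − 1).
With T_C = 288.71 K, T_H = 24.6 × 288.71/23.60 = 300.94 K.
Converting, 300.94 K = 82.02°F.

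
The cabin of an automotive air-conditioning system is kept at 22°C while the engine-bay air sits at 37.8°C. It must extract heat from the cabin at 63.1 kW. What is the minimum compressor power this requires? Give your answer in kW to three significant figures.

3.38 kW

In absolute terms T_C = 295.15 K and T_H = 310.95 K, so ΔT = 15.80 K.
COP_Carnot = T_C/ΔT = 295.15/15.80 = 18.68.
Ẇ_min = Q̇/COP_Carnot = 63.10/18.68 = 3.378 kW.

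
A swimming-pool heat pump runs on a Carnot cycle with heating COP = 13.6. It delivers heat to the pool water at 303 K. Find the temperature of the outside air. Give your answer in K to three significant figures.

COP_HP = T_H/(T_H − T_C) gives T_H − T_C = T_H/COP.
With T_H = 303.00 K, T_C = 303.00 × (1 − 1/13.6) = 280.72 K.

281 K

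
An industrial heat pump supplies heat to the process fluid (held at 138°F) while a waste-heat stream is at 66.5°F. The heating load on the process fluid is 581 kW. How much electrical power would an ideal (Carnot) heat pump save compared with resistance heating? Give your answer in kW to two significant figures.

510 kW

In absolute terms T_C = 292.32 K and T_H = 332.04 K, so ΔT = 39.72 K.
COP_Carnot = T_H/ΔT = 332.04/39.72 = 8.359.
Resistance heating needs Ẇ_res = Q̇_H = 581.0 kW; the reversible heat pump needs only Ẇ_hp = Q̇_H/COP = 69.51 kW.
Saving = 581.0 − 69.51 = 511.5 kW.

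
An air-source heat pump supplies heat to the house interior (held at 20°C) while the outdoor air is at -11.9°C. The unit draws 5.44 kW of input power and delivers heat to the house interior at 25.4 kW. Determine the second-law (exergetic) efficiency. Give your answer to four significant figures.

COP_actual = Q̇_H/Ẇ = 25.40/5.440 = 4.669.
In absolute terms T_C = 261.25 K and T_H = 293.15 K, so ΔT = 31.90 K.
COP_Carnot = T_H/ΔT = 293.15/31.90 = 9.190.
η_II = COP_actual/COP_Carnot = 4.669/9.190 = 0.5081.

0.5081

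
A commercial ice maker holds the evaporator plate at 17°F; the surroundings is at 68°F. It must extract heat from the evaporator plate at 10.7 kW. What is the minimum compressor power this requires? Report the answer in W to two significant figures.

In absolute terms T_C = 264.82 K and T_H = 293.15 K, so ΔT = 28.33 K.
COP_Carnot = T_C/ΔT = 264.82/28.33 = 9.346.
Ẇ_min = Q̇/COP_Carnot = 10.70/9.346 = 1.145 kW = 1145 W.

1100 W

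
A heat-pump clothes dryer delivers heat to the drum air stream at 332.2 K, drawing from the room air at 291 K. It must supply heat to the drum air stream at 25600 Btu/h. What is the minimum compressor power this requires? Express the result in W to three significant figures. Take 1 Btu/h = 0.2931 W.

931 W

The reservoir spacing is ΔT = 332.2 − 291 = 41.20 K.
COP_Carnot = T_H/ΔT = 332.20/41.20 = 8.063.
Ẇ_min = Q̇/COP_Carnot = 25600/8.063 = 3175 Btu/h = 930.6 W.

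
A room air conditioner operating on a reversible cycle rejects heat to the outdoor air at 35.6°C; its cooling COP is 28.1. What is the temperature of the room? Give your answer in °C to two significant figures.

For a Carnot refrigerator COP_R = T_C/(T_H − T_C), so T_C = COP·T_H/(1 + COP).
With T_H = 308.75 K, T_C = 28.1 × 308.75/29.10 = 298.14 K.
Converting, 298.14 K = 24.99°C.

25 °C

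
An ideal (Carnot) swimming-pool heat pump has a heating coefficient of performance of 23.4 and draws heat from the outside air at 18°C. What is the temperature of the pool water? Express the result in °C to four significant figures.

COP_HP = T_H/(T_H − T_C) rearranges to T_H = COP·T_C/(COP − 1).
With T_C = 291.15 K, T_H = 23.4 × 291.15/22.40 = 304.15 K.
Converting, 304.15 K = 31.00°C.

31.00 °C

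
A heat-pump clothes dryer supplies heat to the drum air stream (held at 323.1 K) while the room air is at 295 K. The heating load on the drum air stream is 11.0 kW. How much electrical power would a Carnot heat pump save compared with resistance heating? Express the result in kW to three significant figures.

The reservoir spacing is ΔT = 323.1 − 295 = 28.10 K.
COP_Carnot = T_H/ΔT = 323.10/28.10 = 11.50.
Resistance heating needs Ẇ_res = Q̇_H = 11.00 kW; the reversible heat pump needs only Ẇ_hp = Q̇_H/COP = 0.9567 kW.
Saving = 11.00 − 0.9567 = 10.04 kW.

10.0 kW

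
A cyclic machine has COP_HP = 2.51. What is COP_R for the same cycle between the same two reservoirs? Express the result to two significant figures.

Since Q_H = Q_C + W for any cycle, COP_R = Q_C/W = Q_H/W − 1.
COP_R = 2.51 − 1 = 1.51.

1.5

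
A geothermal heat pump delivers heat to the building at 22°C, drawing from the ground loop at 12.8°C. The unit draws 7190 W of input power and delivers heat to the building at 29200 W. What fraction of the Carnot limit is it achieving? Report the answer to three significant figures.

COP_actual = Q̇_H/Ẇ = 29200/7190 = 4.061.
In absolute terms T_C = 285.95 K and T_H = 295.15 K, so ΔT = 9.200 K.
COP_Carnot = T_H/ΔT = 295.15/9.200 = 32.08.
η_II = COP_actual/COP_Carnot = 4.061/32.08 = 0.1266.

0.127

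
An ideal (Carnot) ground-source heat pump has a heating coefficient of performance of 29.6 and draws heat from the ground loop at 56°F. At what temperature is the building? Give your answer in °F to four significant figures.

74.03 °F

COP_HP = T_H/(T_H − T_C) rearranges to T_H = COP·T_C/(COP − 1).
With T_C = 286.48 K, T_H = 29.6 × 286.48/28.60 = 296.50 K.
Converting, 296.50 K = 74.03°F.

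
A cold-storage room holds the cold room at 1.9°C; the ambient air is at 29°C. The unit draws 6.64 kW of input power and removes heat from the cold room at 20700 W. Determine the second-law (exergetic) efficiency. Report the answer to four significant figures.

0.3072

Converting, Q̇_C = 20700 W = 20.70 kW, so COP_actual = Q̇_C/Ẇ = 20.70/6.640 = 3.117.
In absolute terms T_C = 275.05 K and T_H = 302.15 K, so ΔT = 27.10 K.
COP_Carnot = T_C/ΔT = 275.05/27.10 = 10.15.
η_II = COP_actual/COP_Carnot = 3.117/10.15 = 0.3072.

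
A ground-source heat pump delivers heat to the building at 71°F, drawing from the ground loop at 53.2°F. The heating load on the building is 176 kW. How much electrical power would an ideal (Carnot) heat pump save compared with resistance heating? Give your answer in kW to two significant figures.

170 kW

In absolute terms T_C = 284.93 K and T_H = 294.82 K, so ΔT = 9.889 K.
COP_Carnot = T_H/ΔT = 294.82/9.889 = 29.81.
Resistance heating needs Ẇ_res = Q̇_H = 176.0 kW; the reversible heat pump needs only Ẇ_hp = Q̇_H/COP = 5.903 kW.
Saving = 176.0 − 5.903 = 170.1 kW.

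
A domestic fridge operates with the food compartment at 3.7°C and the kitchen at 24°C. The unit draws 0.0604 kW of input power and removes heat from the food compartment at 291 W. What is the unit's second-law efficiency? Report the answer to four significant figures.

Converting, Q̇_C = 291.0 W = 0.2910 kW, so COP_actual = Q̇_C/Ẇ = 0.2910/0.06040 = 4.818.
In absolute terms T_C = 276.85 K and T_H = 297.15 K, so ΔT = 20.30 K.
COP_Carnot = T_C/ΔT = 276.85/20.30 = 13.64.
η_II = COP_actual/COP_Carnot = 4.818/13.64 = 0.3533.

0.3533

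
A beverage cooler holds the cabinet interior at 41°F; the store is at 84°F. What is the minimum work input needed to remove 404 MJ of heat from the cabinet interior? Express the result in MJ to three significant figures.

In absolute terms T_C = 278.15 K and T_H = 302.04 K, so ΔT = 23.89 K.
The reversible limit is COP_R = T_C/ΔT = 11.64, so W_min = Q_C/COP = Q_C·ΔT/T_C.
W_min = 404.0 × 23.89/278.15 = 34.70 MJ.

34.7 MJ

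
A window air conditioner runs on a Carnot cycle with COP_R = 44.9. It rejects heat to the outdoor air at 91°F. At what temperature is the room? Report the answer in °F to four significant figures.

79.00 °F

For a Carnot refrigerator COP_R = T_C/(T_H − T_C), so T_C = COP·T_H/(1 + COP).
With T_H = 305.93 K, T_C = 44.9 × 305.93/45.90 = 299.26 K.
Converting, 299.26 K = 79.00°F.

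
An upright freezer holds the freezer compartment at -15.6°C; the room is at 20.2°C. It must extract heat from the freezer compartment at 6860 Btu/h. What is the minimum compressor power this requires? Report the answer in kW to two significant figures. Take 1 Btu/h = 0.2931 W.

0.28 kW

In absolute terms T_C = 257.55 K and T_H = 293.35 K, so ΔT = 35.80 K.
COP_Carnot = T_C/ΔT = 257.55/35.80 = 7.194.
Ẇ_min = Q̇/COP_Carnot = 6860/7.194 = 953.6 Btu/h = 0.2795 kW.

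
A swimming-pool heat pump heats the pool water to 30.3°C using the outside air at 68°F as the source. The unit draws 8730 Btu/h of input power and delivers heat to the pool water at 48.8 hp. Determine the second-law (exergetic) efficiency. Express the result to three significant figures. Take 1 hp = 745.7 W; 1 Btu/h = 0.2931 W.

0.483

Converting, Q̇_H = 48.80 hp = 124200 Btu/h, so COP_actual = Q̇_H/Ẇ = 124200/8730 = 14.22.
In absolute terms T_C = 293.15 K and T_H = 303.45 K, so ΔT = 10.30 K.
COP_Carnot = T_H/ΔT = 303.45/10.30 = 29.46.
η_II = COP_actual/COP_Carnot = 14.22/29.46 = 0.4827.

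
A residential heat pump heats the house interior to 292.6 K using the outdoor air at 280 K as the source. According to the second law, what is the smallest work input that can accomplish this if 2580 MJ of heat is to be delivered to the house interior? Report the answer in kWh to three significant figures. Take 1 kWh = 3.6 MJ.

The reservoir spacing is ΔT = 292.6 − 280 = 12.60 K.
The reversible limit is COP_HP = T_H/ΔT = 23.22, so W_min = Q_H/COP = Q_H·ΔT/T_H.
W_min = 2580 × 12.60/292.60 = 111.1 MJ = 30.86 kWh.

30.9 kWh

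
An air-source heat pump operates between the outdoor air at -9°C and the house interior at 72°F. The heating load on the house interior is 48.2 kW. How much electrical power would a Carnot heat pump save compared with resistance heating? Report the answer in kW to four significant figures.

43.11 kW

In absolute terms T_C = 264.15 K and T_H = 295.37 K, so ΔT = 31.22 K.
COP_Carnot = T_H/ΔT = 295.37/31.22 = 9.460.
Resistance heating needs Ẇ_res = Q̇_H = 48.20 kW; the reversible heat pump needs only Ẇ_hp = Q̇_H/COP = 5.095 kW.
Saving = 48.20 − 5.095 = 43.11 kW.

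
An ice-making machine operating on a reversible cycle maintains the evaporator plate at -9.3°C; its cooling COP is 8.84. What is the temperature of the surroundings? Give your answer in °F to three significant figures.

COP_R = T_C/(T_H − T_C) gives T_H − T_C = T_C/COP.
With T_C = 263.85 K, T_H = 263.85 × (1 + 1/8.84) = 293.70 K.
Converting, 293.70 K = 68.99°F.

69.0 °F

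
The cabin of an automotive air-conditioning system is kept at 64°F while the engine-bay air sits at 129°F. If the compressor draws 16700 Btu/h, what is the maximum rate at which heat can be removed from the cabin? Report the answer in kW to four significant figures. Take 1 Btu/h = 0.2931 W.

In absolute terms T_C = 290.93 K and T_H = 327.04 K, so ΔT = 36.11 K.
COP_Carnot = T_C/ΔT = 290.93/36.11 = 8.056.
Q̇_max = COP_Carnot × Ẇ = 8.056 × 16700 Btu/h = 134500 Btu/h = 39.43 kW.

39.43 kW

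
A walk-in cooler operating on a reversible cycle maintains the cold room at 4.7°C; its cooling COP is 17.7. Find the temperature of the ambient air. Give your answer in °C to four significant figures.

20.40 °C

COP_R = T_C/(T_H − T_C) gives T_H − T_C = T_C/COP.
With T_C = 277.85 K, T_H = 277.85 × (1 + 1/17.7) = 293.55 K.
Converting, 293.55 K = 20.40°C.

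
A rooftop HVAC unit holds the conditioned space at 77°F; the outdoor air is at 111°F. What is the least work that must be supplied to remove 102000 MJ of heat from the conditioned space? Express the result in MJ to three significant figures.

6460 MJ

In absolute terms T_C = 298.15 K and T_H = 317.04 K, so ΔT = 18.89 K.
The reversible limit is COP_R = T_C/ΔT = 15.78, so W_min = Q_C/COP = Q_C·ΔT/T_C.
W_min = 102000 × 18.89/298.15 = 6462 MJ.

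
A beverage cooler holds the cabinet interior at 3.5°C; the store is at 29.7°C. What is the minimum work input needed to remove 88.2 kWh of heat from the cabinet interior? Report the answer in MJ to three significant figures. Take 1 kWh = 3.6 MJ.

In absolute terms T_C = 276.65 K and T_H = 302.85 K, so ΔT = 26.20 K.
The reversible limit is COP_R = T_C/ΔT = 10.56, so W_min = Q_C/COP = Q_C·ΔT/T_C.
W_min = 88.20 × 26.20/276.65 = 8.353 kWh = 30.07 MJ.

30.1 MJ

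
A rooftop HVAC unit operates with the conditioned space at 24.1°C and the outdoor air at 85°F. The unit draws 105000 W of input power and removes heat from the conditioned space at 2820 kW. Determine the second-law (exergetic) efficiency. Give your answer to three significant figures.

0.483

Converting, Q̇_C = 2820 kW = 2820000 W, so COP_actual = Q̇_C/Ẇ = 2820000/105000 = 26.86.
In absolute terms T_C = 297.25 K and T_H = 302.59 K, so ΔT = 5.344 K.
COP_Carnot = T_C/ΔT = 297.25/5.344 = 55.62.
η_II = COP_actual/COP_Carnot = 26.86/55.62 = 0.4829.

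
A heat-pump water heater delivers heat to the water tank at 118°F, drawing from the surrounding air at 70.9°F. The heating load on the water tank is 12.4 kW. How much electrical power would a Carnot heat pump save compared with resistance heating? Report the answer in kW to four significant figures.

In absolute terms T_C = 294.76 K and T_H = 320.93 K, so ΔT = 26.17 K.
COP_Carnot = T_H/ΔT = 320.93/26.17 = 12.26.
Resistance heating needs Ẇ_res = Q̇_H = 12.40 kW; the reversible heat pump needs only Ẇ_hp = Q̇_H/COP = 1.011 kW.
Saving = 12.40 − 1.011 = 11.39 kW.

11.39 kW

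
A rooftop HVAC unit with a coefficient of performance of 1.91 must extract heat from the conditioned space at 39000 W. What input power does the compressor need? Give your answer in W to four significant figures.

Ẇ = Q̇_C/COP = 39000/1.91 = 20420 W.

20420 W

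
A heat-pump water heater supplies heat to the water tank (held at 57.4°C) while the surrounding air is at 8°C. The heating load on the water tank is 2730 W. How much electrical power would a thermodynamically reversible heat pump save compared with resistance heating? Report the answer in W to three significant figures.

In absolute terms T_C = 281.15 K and T_H = 330.55 K, so ΔT = 49.40 K.
COP_Carnot = T_H/ΔT = 330.55/49.40 = 6.691.
Resistance heating needs Ẇ_res = Q̇_H = 2730 W; the reversible heat pump needs only Ẇ_hp = Q̇_H/COP = 408.0 W.
Saving = 2730 − 408.0 = 2322 W.

2320 W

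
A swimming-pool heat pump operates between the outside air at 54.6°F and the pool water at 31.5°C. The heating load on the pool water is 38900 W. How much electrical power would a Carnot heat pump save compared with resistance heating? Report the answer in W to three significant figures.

36500 W

In absolute terms T_C = 285.71 K and T_H = 304.65 K, so ΔT = 18.94 K.
COP_Carnot = T_H/ΔT = 304.65/18.94 = 16.08.
Resistance heating needs Ẇ_res = Q̇_H = 38900 W; the reversible heat pump needs only Ẇ_hp = Q̇_H/COP = 2419 W.
Saving = 38900 − 2419 = 36480 W.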